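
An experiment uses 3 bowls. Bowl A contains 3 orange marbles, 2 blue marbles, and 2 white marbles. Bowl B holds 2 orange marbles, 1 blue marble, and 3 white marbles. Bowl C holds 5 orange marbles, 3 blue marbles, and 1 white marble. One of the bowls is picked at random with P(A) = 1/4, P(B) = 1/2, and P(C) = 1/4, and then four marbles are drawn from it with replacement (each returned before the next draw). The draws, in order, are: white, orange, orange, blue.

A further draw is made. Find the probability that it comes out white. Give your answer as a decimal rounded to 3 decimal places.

Under each hypothesis, the probability of the observed sequence is: P(data | bowl A) = (2/7)(3/7)(3/7)(2/7) = 0.014994; P(data | bowl B) = (3/6)(2/6)(2/6)(1/6) = 0.0092593; P(data | bowl C) = (1/9)(5/9)(5/9)(3/9) = 0.011431.
Multiplying each by its prior: 1/4 · 0.014994 = 0.0037484, 1/2 · 0.0092593 = 0.0046296, 1/4 · 0.011431 = 0.0028578; with total 0.011236.
Dividing through by the total gives posterior P(bowl A | data) = 0.33361, P(bowl B | data) = 0.41204, P(bowl C | data) = 0.25435.
So P(white next | data) = Σ P(white next | H) P(H | data) = (2/7)(0.33361) + (1/2)(0.41204) + (1/9)(0.25435) = 0.3296.

0.330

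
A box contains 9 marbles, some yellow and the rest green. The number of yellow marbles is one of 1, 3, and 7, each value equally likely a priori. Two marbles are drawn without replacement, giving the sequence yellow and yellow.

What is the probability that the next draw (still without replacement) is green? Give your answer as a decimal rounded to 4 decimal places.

0.3571

The likelihood of the observed sequence under each hypothesis: P(data | r = 1) = (1/9)(0/8) = 0; P(data | r = 3) = (3/9)(2/8) = 1/12; P(data | r = 7) = (7/9)(6/8) = 7/12.
The prior-weighted likelihoods are 1/3 · 0 = 0, 1/3 · 1/12 = 1/36, 1/3 · 7/12 = 7/36; these sum to 2/9.
Normalising, the posterior is P(r = 1 | data) = 0, P(r = 3 | data) = 1/8, P(r = 7 | data) = 7/8.
The predictive probability is P(green next | data) = (6/7)(1/8) + (2/7)(7/8) = 5/14.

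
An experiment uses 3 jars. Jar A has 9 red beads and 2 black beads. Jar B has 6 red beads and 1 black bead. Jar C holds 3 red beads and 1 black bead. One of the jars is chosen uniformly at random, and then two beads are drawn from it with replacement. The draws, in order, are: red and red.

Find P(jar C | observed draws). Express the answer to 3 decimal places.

0.286

Under each hypothesis, the probability of the observed sequence is: P(data | jar A) = (9/11)(9/11) = 0.66942; P(data | jar B) = (6/7)(6/7) = 0.73469; P(data | jar C) = (3/4)(3/4) = 0.5625.
Weighting by the prior gives 1/3 · 0.66942 = 0.22314, 1/3 · 0.73469 = 0.2449, 1/3 · 0.5625 = 0.1875; summing to 0.65554.
So P(jar C | data) = (0.1875) / (0.65554) = 0.28602.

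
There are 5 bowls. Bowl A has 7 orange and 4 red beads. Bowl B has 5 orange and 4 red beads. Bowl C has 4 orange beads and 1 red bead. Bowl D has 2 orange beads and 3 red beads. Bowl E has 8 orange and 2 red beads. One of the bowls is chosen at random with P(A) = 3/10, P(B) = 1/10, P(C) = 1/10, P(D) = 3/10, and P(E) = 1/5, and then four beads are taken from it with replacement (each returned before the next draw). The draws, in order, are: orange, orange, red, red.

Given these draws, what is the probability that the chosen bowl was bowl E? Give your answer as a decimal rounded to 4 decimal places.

0.1087

For each hypothesis, P(data | H) works out to: P(data | bowl A) = (7/11)(7/11)(4/11)(4/11) = 0.053548; P(data | bowl B) = (5/9)(5/9)(4/9)(4/9) = 0.060966; P(data | bowl C) = (4/5)(4/5)(1/5)(1/5) = 0.0256; P(data | bowl D) = (2/5)(2/5)(3/5)(3/5) = 0.0576; P(data | bowl E) = (8/10)(8/10)(2/10)(2/10) = 0.0256.
The prior-weighted likelihoods are 3/10 · 0.053548 = 0.016064, 1/10 · 0.060966 = 0.0060966, 1/10 · 0.0256 = 0.00256, 3/10 · 0.0576 = 0.01728, 1/5 · 0.0256 = 0.00512; these sum to 0.047121.
Hence P(bowl E | data) = (0.00512) / (0.047121) = 0.10866.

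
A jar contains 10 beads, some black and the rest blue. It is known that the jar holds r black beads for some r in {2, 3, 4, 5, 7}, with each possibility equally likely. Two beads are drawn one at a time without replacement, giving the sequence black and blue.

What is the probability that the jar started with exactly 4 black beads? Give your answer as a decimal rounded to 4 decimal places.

0.2243

Compute the likelihood of the observed sequence for each case: P(data | r = 2) = (2/10)(8/9) = 8/45; P(data | r = 3) = (3/10)(7/9) = 7/30; P(data | r = 4) = (4/10)(6/9) = 4/15; P(data | r = 5) = (5/10)(5/9) = 5/18; P(data | r = 7) = (7/10)(3/9) = 7/30.
The prior-weighted likelihoods are 1/5 · 8/45 = 8/225, 1/5 · 7/30 = 7/150, 1/5 · 4/15 = 4/75, 1/5 · 5/18 = 1/18, 1/5 · 7/30 = 7/150; summing to 107/450.
Therefore the posterior P(r = 4 | data) = (4/75) / (107/450) = 24/107.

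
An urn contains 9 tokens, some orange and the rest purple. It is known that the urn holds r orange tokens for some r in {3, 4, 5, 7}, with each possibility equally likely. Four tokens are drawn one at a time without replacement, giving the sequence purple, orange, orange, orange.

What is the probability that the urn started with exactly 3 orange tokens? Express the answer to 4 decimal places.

0.0441

The likelihood of the observed sequence under each hypothesis: P(data | r = 3) = (6/9)(3/8)(2/7)(1/6) = 1/84; P(data | r = 4) = (5/9)(4/8)(3/7)(2/6) = 5/126; P(data | r = 5) = (4/9)(5/8)(4/7)(3/6) = 5/63; P(data | r = 7) = (2/9)(7/8)(6/7)(5/6) = 5/36.
The prior-weighted likelihoods are 1/4 · 1/84 = 1/336, 1/4 · 5/126 = 5/504, 1/4 · 5/63 = 5/252, 1/4 · 5/36 = 5/144; with total 17/252.
By Bayes' rule, P(r = 3 | data) = (1/336) / (17/252) = 3/68.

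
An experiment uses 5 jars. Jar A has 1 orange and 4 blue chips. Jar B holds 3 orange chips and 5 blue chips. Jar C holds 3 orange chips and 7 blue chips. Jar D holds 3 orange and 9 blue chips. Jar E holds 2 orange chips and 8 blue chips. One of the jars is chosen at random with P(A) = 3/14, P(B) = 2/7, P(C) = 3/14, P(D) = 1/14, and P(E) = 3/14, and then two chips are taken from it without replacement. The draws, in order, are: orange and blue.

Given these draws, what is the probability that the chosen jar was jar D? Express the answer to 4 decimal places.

Compute the likelihood of the observed sequence for each case: P(data | jar A) = (1/5)(4/4) = 0.2; P(data | jar B) = (3/8)(5/7) = 0.26786; P(data | jar C) = (3/10)(7/9) = 0.23333; P(data | jar D) = (3/12)(9/11) = 0.20455; P(data | jar E) = (2/10)(8/9) = 0.17778.
Weighting by the prior gives 3/14 · 0.2 = 0.042857, 2/7 · 0.26786 = 0.076531, 3/14 · 0.23333 = 0.05, 1/14 · 0.20455 = 0.01461, 3/14 · 0.17778 = 0.038095; with total 0.22209.
So P(jar D | data) = (0.01461) / (0.22209) = 0.065785.

0.0658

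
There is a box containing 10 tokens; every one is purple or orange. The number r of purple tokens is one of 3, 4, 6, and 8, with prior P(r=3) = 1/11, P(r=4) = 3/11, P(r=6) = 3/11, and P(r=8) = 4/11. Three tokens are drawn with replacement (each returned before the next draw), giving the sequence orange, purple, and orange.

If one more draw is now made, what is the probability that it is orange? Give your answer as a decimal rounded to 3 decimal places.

Under each hypothesis, the probability of the observed sequence is: P(data | r = 3) = (7/10)(3/10)(7/10) = 0.147; P(data | r = 4) = (6/10)(4/10)(6/10) = 0.144; P(data | r = 6) = (4/10)(6/10)(4/10) = 0.096; P(data | r = 8) = (2/10)(8/10)(2/10) = 0.032.
Weighting by the prior gives 1/11 · 0.147 = 0.013364, 3/11 · 0.144 = 0.039273, 3/11 · 0.096 = 0.026182, 4/11 · 0.032 = 0.011636; these sum to 0.090455.
Normalising, the posterior is P(r = 3 | data) = 0.14774, P(r = 4 | data) = 0.43417, P(r = 6 | data) = 0.28945, P(r = 8 | data) = 0.12864.
Averaging over the posterior, P(orange next | data) = (7/10)(0.14774) + (3/5)(0.43417) + (2/5)(0.28945) + (1/5)(0.12864) = 0.50543.

0.505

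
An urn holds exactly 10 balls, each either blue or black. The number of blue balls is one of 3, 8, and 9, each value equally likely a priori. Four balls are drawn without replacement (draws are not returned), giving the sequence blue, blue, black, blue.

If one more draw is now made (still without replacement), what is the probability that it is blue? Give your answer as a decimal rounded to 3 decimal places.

Compute the likelihood of the observed sequence for each case: P(data | r = 3) = (3/10)(2/9)(7/8)(1/7) = 1/120; P(data | r = 8) = (8/10)(7/9)(2/8)(6/7) = 2/15; P(data | r = 9) = (9/10)(8/9)(1/8)(7/7) = 1/10.
Multiplying each by its prior: 1/3 · 1/120 = 1/360, 1/3 · 2/15 = 2/45, 1/3 · 1/10 = 1/30; with total 29/360.
Dividing through by the total gives posterior P(r = 3 | data) = 1/29, P(r = 8 | data) = 16/29, P(r = 9 | data) = 12/29.
So P(blue next | data) = Σ P(blue next | H) P(H | data) = (0)(1/29) + (5/6)(16/29) + (1)(12/29) = 76/87.

0.874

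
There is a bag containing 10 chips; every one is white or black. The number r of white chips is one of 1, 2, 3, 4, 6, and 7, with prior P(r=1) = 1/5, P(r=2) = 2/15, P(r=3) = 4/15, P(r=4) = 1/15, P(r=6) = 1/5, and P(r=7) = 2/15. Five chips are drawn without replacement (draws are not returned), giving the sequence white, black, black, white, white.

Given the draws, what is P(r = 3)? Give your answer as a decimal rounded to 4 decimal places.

0.1176

Compute the likelihood of the observed sequence for each case: P(data | r = 1) = (1/10)(9/9)(8/8)(0/7) = 0; P(data | r = 2) = (2/10)(8/9)(7/8)(1/7)(0/6) = 0; P(data | r = 3) = (3/10)(7/9)(6/8)(2/7)(1/6) = 1/120; P(data | r = 4) = (4/10)(6/9)(5/8)(3/7)(2/6) = 1/42; P(data | r = 6) = (6/10)(4/9)(3/8)(5/7)(4/6) = 1/21; P(data | r = 7) = (7/10)(3/9)(2/8)(6/7)(5/6) = 1/24.
Weighting by the prior gives 1/5 · 0 = 0, 2/15 · 0 = 0, 4/15 · 1/120 = 1/450, 1/15 · 1/42 = 1/630, 1/5 · 1/21 = 1/105, 2/15 · 1/24 = 1/180; with total 17/900.
So P(r = 3 | data) = (1/450) / (17/900) = 2/17.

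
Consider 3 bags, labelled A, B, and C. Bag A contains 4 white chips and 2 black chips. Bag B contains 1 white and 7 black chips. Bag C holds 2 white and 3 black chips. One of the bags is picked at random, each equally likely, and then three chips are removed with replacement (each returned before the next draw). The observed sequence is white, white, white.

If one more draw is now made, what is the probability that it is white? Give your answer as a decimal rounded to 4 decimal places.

0.6166

Compute the likelihood of the observed sequence for each case: P(data | bag A) = (4/6)(4/6)(4/6) = 0.2963; P(data | bag B) = (1/8)(1/8)(1/8) = 0.0019531; P(data | bag C) = (2/5)(2/5)(2/5) = 0.064.
Weighting by the prior gives 1/3 · 0.2963 = 0.098765, 1/3 · 0.0019531 = 0.00065104, 1/3 · 0.064 = 0.021333; these sum to 0.12075.
Dividing through by the total gives posterior P(bag A | data) = 0.81793, P(bag B | data) = 0.0053917, P(bag C | data) = 0.17667.
Averaging over the posterior, P(white next | data) = (2/3)(0.81793) + (1/8)(0.0053917) + (2/5)(0.17667) = 0.61663.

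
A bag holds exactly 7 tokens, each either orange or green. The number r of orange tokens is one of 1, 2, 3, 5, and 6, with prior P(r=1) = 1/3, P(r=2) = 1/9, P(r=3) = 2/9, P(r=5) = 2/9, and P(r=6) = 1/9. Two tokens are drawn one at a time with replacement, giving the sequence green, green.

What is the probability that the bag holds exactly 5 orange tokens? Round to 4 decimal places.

The likelihood of the observed sequence under each hypothesis: P(data | r = 1) = (6/7)(6/7) = 36/49; P(data | r = 2) = (5/7)(5/7) = 25/49; P(data | r = 3) = (4/7)(4/7) = 16/49; P(data | r = 5) = (2/7)(2/7) = 4/49; P(data | r = 6) = (1/7)(1/7) = 1/49.
The prior-weighted likelihoods are 1/3 · 36/49 = 12/49, 1/9 · 25/49 = 25/441, 2/9 · 16/49 = 32/441, 2/9 · 4/49 = 8/441, 1/9 · 1/49 = 1/441; summing to 58/147.
Therefore the posterior P(r = 5 | data) = (8/441) / (58/147) = 4/87.

0.0460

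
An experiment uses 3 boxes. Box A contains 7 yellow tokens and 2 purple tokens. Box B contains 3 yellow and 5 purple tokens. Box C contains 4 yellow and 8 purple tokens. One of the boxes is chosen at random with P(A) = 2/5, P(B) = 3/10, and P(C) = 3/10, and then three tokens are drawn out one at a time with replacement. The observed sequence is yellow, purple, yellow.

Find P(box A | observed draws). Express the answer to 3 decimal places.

0.525

The likelihood of the observed sequence under each hypothesis: P(data | box A) = (7/9)(2/9)(7/9) = 0.13443; P(data | box B) = (3/8)(5/8)(3/8) = 0.087891; P(data | box C) = (4/12)(8/12)(4/12) = 0.074074.
Weighting by the prior gives 2/5 · 0.13443 = 0.053772, 3/10 · 0.087891 = 0.026367, 3/10 · 0.074074 = 0.022222; summing to 0.10236.
Hence P(box A | data) = (0.053772) / (0.10236) = 0.52532.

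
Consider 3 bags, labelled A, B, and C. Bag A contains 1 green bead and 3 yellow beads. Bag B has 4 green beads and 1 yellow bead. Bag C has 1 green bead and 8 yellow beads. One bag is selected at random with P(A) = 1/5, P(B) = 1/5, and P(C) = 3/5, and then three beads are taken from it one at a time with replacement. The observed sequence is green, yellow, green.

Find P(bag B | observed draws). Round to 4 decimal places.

0.6160

The likelihood of the observed sequence under each hypothesis: P(data | bag A) = (1/4)(3/4)(1/4) = 0.046875; P(data | bag B) = (4/5)(1/5)(4/5) = 0.128; P(data | bag C) = (1/9)(8/9)(1/9) = 0.010974.
The prior-weighted likelihoods are 1/5 · 0.046875 = 0.009375, 1/5 · 0.128 = 0.0256, 3/5 · 0.010974 = 0.0065844; summing to 0.041559.
So P(bag B | data) = (0.0256) / (0.041559) = 0.61599.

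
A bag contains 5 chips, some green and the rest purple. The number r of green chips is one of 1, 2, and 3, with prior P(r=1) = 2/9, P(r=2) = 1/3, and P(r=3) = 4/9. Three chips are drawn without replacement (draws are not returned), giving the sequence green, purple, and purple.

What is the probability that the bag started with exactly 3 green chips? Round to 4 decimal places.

0.2857

Under each hypothesis, the probability of the observed sequence is: P(data | r = 1) = (1/5)(4/4)(3/3) = 1/5; P(data | r = 2) = (2/5)(3/4)(2/3) = 1/5; P(data | r = 3) = (3/5)(2/4)(1/3) = 1/10.
Weighting by the prior gives 2/9 · 1/5 = 2/45, 1/3 · 1/5 = 1/15, 4/9 · 1/10 = 2/45; with total 7/45.
Therefore the posterior P(r = 3 | data) = (2/45) / (7/45) = 2/7.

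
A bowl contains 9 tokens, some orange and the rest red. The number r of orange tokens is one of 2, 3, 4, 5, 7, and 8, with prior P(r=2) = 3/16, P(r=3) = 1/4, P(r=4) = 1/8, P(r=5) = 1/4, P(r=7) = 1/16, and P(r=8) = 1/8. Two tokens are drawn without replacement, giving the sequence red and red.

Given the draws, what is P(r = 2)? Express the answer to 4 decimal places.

0.3750

Compute the likelihood of the observed sequence for each case: P(data | r = 2) = (7/9)(6/8) = 7/12; P(data | r = 3) = (6/9)(5/8) = 5/12; P(data | r = 4) = (5/9)(4/8) = 5/18; P(data | r = 5) = (4/9)(3/8) = 1/6; P(data | r = 7) = (2/9)(1/8) = 1/36; P(data | r = 8) = (1/9)(0/8) = 0.
Multiplying each by its prior: 3/16 · 7/12 = 7/64, 1/4 · 5/12 = 5/48, 1/8 · 5/18 = 5/144, 1/4 · 1/6 = 1/24, 1/16 · 1/36 = 1/576, 1/8 · 0 = 0; these sum to 7/24.
By Bayes' rule, P(r = 2 | data) = (7/64) / (7/24) = 3/8.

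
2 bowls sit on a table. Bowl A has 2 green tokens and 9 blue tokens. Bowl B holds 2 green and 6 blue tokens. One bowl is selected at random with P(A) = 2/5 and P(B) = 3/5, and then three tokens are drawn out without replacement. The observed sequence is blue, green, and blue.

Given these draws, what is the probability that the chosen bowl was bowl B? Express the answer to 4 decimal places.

0.6481

The likelihood of the observed sequence under each hypothesis: P(data | bowl A) = (9/11)(2/10)(8/9) = 0.14545; P(data | bowl B) = (6/8)(2/7)(5/6) = 0.17857.
The prior-weighted likelihoods are 2/5 · 0.14545 = 0.058182, 3/5 · 0.17857 = 0.10714; with total 0.16532.
By Bayes' rule, P(bowl B | data) = (0.10714) / (0.16532) = 0.64808.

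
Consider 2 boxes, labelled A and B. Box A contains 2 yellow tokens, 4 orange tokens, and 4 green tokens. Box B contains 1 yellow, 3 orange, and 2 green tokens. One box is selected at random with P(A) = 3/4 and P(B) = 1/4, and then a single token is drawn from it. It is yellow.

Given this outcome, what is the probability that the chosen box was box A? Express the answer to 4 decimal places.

Under each hypothesis, the probability of this draw is: P(data | box A) = (2/10) = 1/5; P(data | box B) = (1/6) = 1/6.
Multiplying each by its prior: 3/4 · 1/5 = 3/20, 1/4 · 1/6 = 1/24; summing to 23/120.
Therefore the posterior P(box A | data) = (3/20) / (23/120) = 18/23.

0.7826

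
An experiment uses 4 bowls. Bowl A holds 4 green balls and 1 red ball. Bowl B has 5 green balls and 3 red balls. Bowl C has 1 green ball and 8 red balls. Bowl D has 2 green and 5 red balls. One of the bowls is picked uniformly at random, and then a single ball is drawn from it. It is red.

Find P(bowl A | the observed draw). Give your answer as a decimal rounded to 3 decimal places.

0.092

For each hypothesis, P(data | H) works out to: P(data | bowl A) = (1/5) = 0.2; P(data | bowl B) = (3/8) = 0.375; P(data | bowl C) = (8/9) = 0.88889; P(data | bowl D) = (5/7) = 0.71429.
Multiplying each by its prior: 1/4 · 0.2 = 0.05, 1/4 · 0.375 = 0.09375, 1/4 · 0.88889 = 0.22222, 1/4 · 0.71429 = 0.17857; summing to 0.54454.
By Bayes' rule, P(bowl A | data) = (0.05) / (0.54454) = 0.09182.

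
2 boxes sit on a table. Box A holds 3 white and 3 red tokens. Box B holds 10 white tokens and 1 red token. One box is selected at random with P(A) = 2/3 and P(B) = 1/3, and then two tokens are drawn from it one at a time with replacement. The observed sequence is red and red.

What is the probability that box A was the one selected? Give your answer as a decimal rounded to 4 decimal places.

0.9837

Compute the likelihood of the observed sequence for each case: P(data | box A) = (3/6)(3/6) = 1/4; P(data | box B) = (1/11)(1/11) = 1/121.
Multiplying each by its prior: 2/3 · 1/4 = 1/6, 1/3 · 1/121 = 1/363; these sum to 41/242.
Hence P(box A | data) = (1/6) / (41/242) = 121/123.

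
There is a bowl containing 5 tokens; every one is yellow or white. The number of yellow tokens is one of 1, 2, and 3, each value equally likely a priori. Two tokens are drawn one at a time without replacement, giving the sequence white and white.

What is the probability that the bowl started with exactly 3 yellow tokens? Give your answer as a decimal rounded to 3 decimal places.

For each hypothesis, P(data | H) works out to: P(data | r = 1) = (4/5)(3/4) = 3/5; P(data | r = 2) = (3/5)(2/4) = 3/10; P(data | r = 3) = (2/5)(1/4) = 1/10.
Weighting by the prior gives 1/3 · 3/5 = 1/5, 1/3 · 3/10 = 1/10, 1/3 · 1/10 = 1/30; these sum to 1/3.
By Bayes' rule, P(r = 3 | data) = (1/30) / (1/3) = 1/10.

0.100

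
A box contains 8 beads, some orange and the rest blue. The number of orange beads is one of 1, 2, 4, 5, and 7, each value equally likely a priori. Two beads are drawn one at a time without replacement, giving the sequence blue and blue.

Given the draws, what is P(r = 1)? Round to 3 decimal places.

The likelihood of the observed sequence under each hypothesis: P(data | r = 1) = (7/8)(6/7) = 3/4; P(data | r = 2) = (6/8)(5/7) = 15/28; P(data | r = 4) = (4/8)(3/7) = 3/14; P(data | r = 5) = (3/8)(2/7) = 3/28; P(data | r = 7) = (1/8)(0/7) = 0.
Weighting by the prior gives 1/5 · 3/4 = 3/20, 1/5 · 15/28 = 3/28, 1/5 · 3/14 = 3/70, 1/5 · 3/28 = 3/140, 1/5 · 0 = 0; these sum to 9/28.
Hence P(r = 1 | data) = (3/20) / (9/28) = 7/15.

0.467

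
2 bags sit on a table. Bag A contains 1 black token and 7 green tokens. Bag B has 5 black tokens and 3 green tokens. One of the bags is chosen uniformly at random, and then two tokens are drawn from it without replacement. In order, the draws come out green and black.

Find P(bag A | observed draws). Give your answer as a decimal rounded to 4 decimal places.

0.3182

Under each hypothesis, the probability of the observed sequence is: P(data | bag A) = (7/8)(1/7) = 1/8; P(data | bag B) = (3/8)(5/7) = 15/56.
The prior-weighted likelihoods are 1/2 · 1/8 = 1/16, 1/2 · 15/56 = 15/112; with total 11/56.
By Bayes' rule, P(bag A | data) = (1/16) / (11/56) = 7/22.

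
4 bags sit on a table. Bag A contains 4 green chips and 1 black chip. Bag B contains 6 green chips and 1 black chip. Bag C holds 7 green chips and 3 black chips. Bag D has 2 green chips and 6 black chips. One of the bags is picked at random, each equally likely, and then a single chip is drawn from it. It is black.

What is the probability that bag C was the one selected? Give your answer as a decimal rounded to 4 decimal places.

0.2154

Compute the likelihood of this draw for each case: P(data | bag A) = (1/5) = 1/5; P(data | bag B) = (1/7) = 1/7; P(data | bag C) = (3/10) = 3/10; P(data | bag D) = (6/8) = 3/4.
Multiplying each by its prior: 1/4 · 1/5 = 1/20, 1/4 · 1/7 = 1/28, 1/4 · 3/10 = 3/40, 1/4 · 3/4 = 3/16; summing to 39/112.
Therefore the posterior P(bag C | data) = (3/40) / (39/112) = 14/65.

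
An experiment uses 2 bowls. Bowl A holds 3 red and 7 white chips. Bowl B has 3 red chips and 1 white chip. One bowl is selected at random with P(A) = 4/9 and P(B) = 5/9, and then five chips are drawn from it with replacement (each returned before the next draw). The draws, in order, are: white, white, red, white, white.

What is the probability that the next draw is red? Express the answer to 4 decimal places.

For each hypothesis, P(data | H) works out to: P(data | bowl A) = (7/10)(7/10)(3/10)(7/10)(7/10) = 0.07203; P(data | bowl B) = (1/4)(1/4)(3/4)(1/4)(1/4) = 0.0029297.
Multiplying each by its prior: 4/9 · 0.07203 = 0.032013, 5/9 · 0.0029297 = 0.0016276; these sum to 0.033641.
Normalising, the posterior is P(bowl A | data) = 0.95162, P(bowl B | data) = 0.048382.
The predictive probability is P(red next | data) = (3/10)(0.95162) + (3/4)(0.048382) = 0.32177.

0.3218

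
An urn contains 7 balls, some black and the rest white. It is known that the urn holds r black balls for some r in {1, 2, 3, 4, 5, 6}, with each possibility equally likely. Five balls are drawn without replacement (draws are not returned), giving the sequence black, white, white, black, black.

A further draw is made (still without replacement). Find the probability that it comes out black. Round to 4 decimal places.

0.5714

For each hypothesis, P(data | H) works out to: P(data | r = 1) = (1/7)(6/6)(5/5)(0/4) = 0; P(data | r = 2) = (2/7)(5/6)(4/5)(1/4)(0/3) = 0; P(data | r = 3) = (3/7)(4/6)(3/5)(2/4)(1/3) = 1/35; P(data | r = 4) = (4/7)(3/6)(2/5)(3/4)(2/3) = 2/35; P(data | r = 5) = (5/7)(2/6)(1/5)(4/4)(3/3) = 1/21; P(data | r = 6) = (6/7)(1/6)(0/5) = 0.
The prior-weighted likelihoods are 1/6 · 0 = 0, 1/6 · 0 = 0, 1/6 · 1/35 = 1/210, 1/6 · 2/35 = 1/105, 1/6 · 1/21 = 1/126, 1/6 · 0 = 0; these sum to 1/45.
Dividing through by the total gives posterior P(r = 1 | data) = 0, P(r = 2 | data) = 0, P(r = 3 | data) = 3/14, P(r = 4 | data) = 3/7, P(r = 5 | data) = 5/14, P(r = 6 | data) = 0.
The predictive probability is P(black next | data) = (0)(3/14) + (1/2)(3/7) + (1)(5/14) = 4/7.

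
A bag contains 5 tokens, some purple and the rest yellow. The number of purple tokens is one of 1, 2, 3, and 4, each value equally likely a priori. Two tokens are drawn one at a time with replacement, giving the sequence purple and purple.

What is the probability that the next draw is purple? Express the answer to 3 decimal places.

0.667

Under each hypothesis, the probability of the observed sequence is: P(data | r = 1) = (1/5)(1/5) = 1/25; P(data | r = 2) = (2/5)(2/5) = 4/25; P(data | r = 3) = (3/5)(3/5) = 9/25; P(data | r = 4) = (4/5)(4/5) = 16/25.
Multiplying each by its prior: 1/4 · 1/25 = 1/100, 1/4 · 4/25 = 1/25, 1/4 · 9/25 = 9/100, 1/4 · 16/25 = 4/25; summing to 3/10.
Dividing through by the total gives posterior P(r = 1 | data) = 1/30, P(r = 2 | data) = 2/15, P(r = 3 | data) = 3/10, P(r = 4 | data) = 8/15.
The predictive probability is P(purple next | data) = (1/5)(1/30) + (2/5)(2/15) + (3/5)(3/10) + (4/5)(8/15) = 2/3.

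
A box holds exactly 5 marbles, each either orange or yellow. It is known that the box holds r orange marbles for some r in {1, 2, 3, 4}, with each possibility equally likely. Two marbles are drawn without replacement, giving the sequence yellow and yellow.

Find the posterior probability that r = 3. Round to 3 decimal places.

0.100

Compute the likelihood of the observed sequence for each case: P(data | r = 1) = (4/5)(3/4) = 3/5; P(data | r = 2) = (3/5)(2/4) = 3/10; P(data | r = 3) = (2/5)(1/4) = 1/10; P(data | r = 4) = (1/5)(0/4) = 0.
The prior-weighted likelihoods are 1/4 · 3/5 = 3/20, 1/4 · 3/10 = 3/40, 1/4 · 1/10 = 1/40, 1/4 · 0 = 0; these sum to 1/4.
Hence P(r = 3 | data) = (1/40) / (1/4) = 1/10.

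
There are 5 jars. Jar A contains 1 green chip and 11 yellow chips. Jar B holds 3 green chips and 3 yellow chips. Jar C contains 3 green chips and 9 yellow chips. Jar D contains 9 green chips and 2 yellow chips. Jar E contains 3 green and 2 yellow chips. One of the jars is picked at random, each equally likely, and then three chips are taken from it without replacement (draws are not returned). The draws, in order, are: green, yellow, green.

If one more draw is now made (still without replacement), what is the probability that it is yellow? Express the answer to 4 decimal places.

Compute the likelihood of the observed sequence for each case: P(data | jar A) = (1/12)(11/11)(0/10) = 0; P(data | jar B) = (3/6)(3/5)(2/4) = 0.15; P(data | jar C) = (3/12)(9/11)(2/10) = 0.040909; P(data | jar D) = (9/11)(2/10)(8/9) = 0.14545; P(data | jar E) = (3/5)(2/4)(2/3) = 0.2.
The prior-weighted likelihoods are 1/5 · 0 = 0, 1/5 · 0.15 = 0.03, 1/5 · 0.040909 = 0.0081818, 1/5 · 0.14545 = 0.029091, 1/5 · 0.2 = 0.04; these sum to 0.10727.
Dividing through by the total gives posterior P(jar A | data) = 0, P(jar B | data) = 0.27966, P(jar C | data) = 0.076271, P(jar D | data) = 0.27119, P(jar E | data) = 0.37288.
Averaging over the posterior, P(yellow next | data) = (2/3)(0.27966) + (8/9)(0.076271) + (1/8)(0.27119) + (1/2)(0.37288) = 0.47458.

0.4746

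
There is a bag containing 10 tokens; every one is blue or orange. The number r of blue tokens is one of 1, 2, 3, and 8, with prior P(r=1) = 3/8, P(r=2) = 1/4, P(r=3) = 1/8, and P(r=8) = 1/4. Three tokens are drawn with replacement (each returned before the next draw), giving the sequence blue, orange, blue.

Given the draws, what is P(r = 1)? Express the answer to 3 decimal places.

The likelihood of the observed sequence under each hypothesis: P(data | r = 1) = (1/10)(9/10)(1/10) = 0.009; P(data | r = 2) = (2/10)(8/10)(2/10) = 0.032; P(data | r = 3) = (3/10)(7/10)(3/10) = 0.063; P(data | r = 8) = (8/10)(2/10)(8/10) = 0.128.
Multiplying each by its prior: 3/8 · 0.009 = 0.003375, 1/4 · 0.032 = 0.008, 1/8 · 0.063 = 0.007875, 1/4 · 0.128 = 0.032; summing to 0.05125.
Therefore the posterior P(r = 1 | data) = (0.003375) / (0.05125) = 0.065854.

0.066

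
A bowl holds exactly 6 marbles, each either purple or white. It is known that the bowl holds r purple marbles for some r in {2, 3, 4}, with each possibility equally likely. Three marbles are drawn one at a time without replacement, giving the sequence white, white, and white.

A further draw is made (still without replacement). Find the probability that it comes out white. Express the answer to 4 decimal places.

0.2667

The likelihood of the observed sequence under each hypothesis: P(data | r = 2) = (4/6)(3/5)(2/4) = 1/5; P(data | r = 3) = (3/6)(2/5)(1/4) = 1/20; P(data | r = 4) = (2/6)(1/5)(0/4) = 0.
The prior-weighted likelihoods are 1/3 · 1/5 = 1/15, 1/3 · 1/20 = 1/60, 1/3 · 0 = 0; these sum to 1/12.
Normalising, the posterior is P(r = 2 | data) = 4/5, P(r = 3 | data) = 1/5, P(r = 4 | data) = 0.
The predictive probability is P(white next | data) = (1/3)(4/5) + (0)(1/5) = 4/15.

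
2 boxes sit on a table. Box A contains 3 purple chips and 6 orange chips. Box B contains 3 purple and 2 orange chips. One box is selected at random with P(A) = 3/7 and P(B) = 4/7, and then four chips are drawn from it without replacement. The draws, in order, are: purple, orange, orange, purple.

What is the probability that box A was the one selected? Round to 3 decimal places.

The likelihood of the observed sequence under each hypothesis: P(data | box A) = (3/9)(6/8)(5/7)(2/6) = 5/84; P(data | box B) = (3/5)(2/4)(1/3)(2/2) = 1/10.
The prior-weighted likelihoods are 3/7 · 5/84 = 5/196, 4/7 · 1/10 = 2/35; summing to 81/980.
Therefore the posterior P(box A | data) = (5/196) / (81/980) = 25/81.

0.309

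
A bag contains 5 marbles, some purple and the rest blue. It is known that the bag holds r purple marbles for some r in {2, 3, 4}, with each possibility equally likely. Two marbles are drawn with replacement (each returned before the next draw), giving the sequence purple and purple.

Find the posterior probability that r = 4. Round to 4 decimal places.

0.5517

Compute the likelihood of the observed sequence for each case: P(data | r = 2) = (2/5)(2/5) = 4/25; P(data | r = 3) = (3/5)(3/5) = 9/25; P(data | r = 4) = (4/5)(4/5) = 16/25.
Multiplying each by its prior: 1/3 · 4/25 = 4/75, 1/3 · 9/25 = 3/25, 1/3 · 16/25 = 16/75; summing to 29/75.
By Bayes' rule, P(r = 4 | data) = (16/75) / (29/75) = 16/29.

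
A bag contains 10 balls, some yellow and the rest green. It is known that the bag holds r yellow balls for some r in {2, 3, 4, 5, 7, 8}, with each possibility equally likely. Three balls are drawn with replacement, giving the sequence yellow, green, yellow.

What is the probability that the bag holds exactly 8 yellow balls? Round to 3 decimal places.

The likelihood of the observed sequence under each hypothesis: P(data | r = 2) = (2/10)(8/10)(2/10) = 0.032; P(data | r = 3) = (3/10)(7/10)(3/10) = 0.063; P(data | r = 4) = (4/10)(6/10)(4/10) = 0.096; P(data | r = 5) = (5/10)(5/10)(5/10) = 0.125; P(data | r = 7) = (7/10)(3/10)(7/10) = 0.147; P(data | r = 8) = (8/10)(2/10)(8/10) = 0.128.
Weighting by the prior gives 1/6 · 0.032 = 0.0053333, 1/6 · 0.063 = 0.0105, 1/6 · 0.096 = 0.016, 1/6 · 0.125 = 0.020833, 1/6 · 0.147 = 0.0245, 1/6 · 0.128 = 0.021333; these sum to 0.0985.
By Bayes' rule, P(r = 8 | data) = (0.021333) / (0.0985) = 0.21658.

0.217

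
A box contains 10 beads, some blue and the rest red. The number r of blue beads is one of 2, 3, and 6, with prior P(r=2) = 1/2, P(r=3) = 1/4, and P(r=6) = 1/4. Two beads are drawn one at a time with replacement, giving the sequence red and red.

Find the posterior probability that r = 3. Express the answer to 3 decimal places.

The likelihood of the observed sequence under each hypothesis: P(data | r = 2) = (8/10)(8/10) = 16/25; P(data | r = 3) = (7/10)(7/10) = 49/100; P(data | r = 6) = (4/10)(4/10) = 4/25.
The prior-weighted likelihoods are 1/2 · 16/25 = 8/25, 1/4 · 49/100 = 49/400, 1/4 · 4/25 = 1/25; with total 193/400.
So P(r = 3 | data) = (49/400) / (193/400) = 49/193.

0.254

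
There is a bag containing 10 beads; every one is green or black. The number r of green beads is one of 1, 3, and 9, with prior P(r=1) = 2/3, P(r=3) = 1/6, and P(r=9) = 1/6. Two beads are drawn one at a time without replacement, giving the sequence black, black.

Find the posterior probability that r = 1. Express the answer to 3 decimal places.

Compute the likelihood of the observed sequence for each case: P(data | r = 1) = (9/10)(8/9) = 4/5; P(data | r = 3) = (7/10)(6/9) = 7/15; P(data | r = 9) = (1/10)(0/9) = 0.
The prior-weighted likelihoods are 2/3 · 4/5 = 8/15, 1/6 · 7/15 = 7/90, 1/6 · 0 = 0; with total 11/18.
By Bayes' rule, P(r = 1 | data) = (8/15) / (11/18) = 48/55.

0.873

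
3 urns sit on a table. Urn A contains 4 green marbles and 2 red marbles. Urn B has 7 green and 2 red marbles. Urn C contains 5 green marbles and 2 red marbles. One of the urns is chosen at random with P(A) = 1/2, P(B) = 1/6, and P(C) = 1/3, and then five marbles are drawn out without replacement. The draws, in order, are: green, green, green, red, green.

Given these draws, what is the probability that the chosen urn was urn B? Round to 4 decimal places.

The likelihood of the observed sequence under each hypothesis: P(data | urn A) = (4/6)(3/5)(2/4)(2/3)(1/2) = 1/15; P(data | urn B) = (7/9)(6/8)(5/7)(2/6)(4/5) = 1/9; P(data | urn C) = (5/7)(4/6)(3/5)(2/4)(2/3) = 2/21.
Multiplying each by its prior: 1/2 · 1/15 = 1/30, 1/6 · 1/9 = 1/54, 1/3 · 2/21 = 2/63; with total 79/945.
By Bayes' rule, P(urn B | data) = (1/54) / (79/945) = 35/158.

0.2215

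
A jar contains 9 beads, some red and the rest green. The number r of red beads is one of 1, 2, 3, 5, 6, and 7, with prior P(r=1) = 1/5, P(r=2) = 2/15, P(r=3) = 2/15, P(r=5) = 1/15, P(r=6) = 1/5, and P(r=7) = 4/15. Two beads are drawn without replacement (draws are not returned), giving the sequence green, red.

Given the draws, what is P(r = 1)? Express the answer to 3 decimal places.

0.110

Under each hypothesis, the probability of the observed sequence is: P(data | r = 1) = (8/9)(1/8) = 1/9; P(data | r = 2) = (7/9)(2/8) = 7/36; P(data | r = 3) = (6/9)(3/8) = 1/4; P(data | r = 5) = (4/9)(5/8) = 5/18; P(data | r = 6) = (3/9)(6/8) = 1/4; P(data | r = 7) = (2/9)(7/8) = 7/36.
Multiplying each by its prior: 1/5 · 1/9 = 1/45, 2/15 · 7/36 = 7/270, 2/15 · 1/4 = 1/30, 1/15 · 5/18 = 1/54, 1/5 · 1/4 = 1/20, 4/15 · 7/36 = 7/135; summing to 109/540.
Therefore the posterior P(r = 1 | data) = (1/45) / (109/540) = 12/109.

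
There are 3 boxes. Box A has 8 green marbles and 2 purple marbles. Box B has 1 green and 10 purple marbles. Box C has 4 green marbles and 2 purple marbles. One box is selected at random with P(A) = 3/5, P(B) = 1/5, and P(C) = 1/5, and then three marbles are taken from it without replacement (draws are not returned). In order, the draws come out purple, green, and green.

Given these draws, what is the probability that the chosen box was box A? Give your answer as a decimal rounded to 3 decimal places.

0.700

For each hypothesis, P(data | H) works out to: P(data | box A) = (2/10)(8/9)(7/8) = 7/45; P(data | box B) = (10/11)(1/10)(0/9) = 0; P(data | box C) = (2/6)(4/5)(3/4) = 1/5.
Weighting by the prior gives 3/5 · 7/45 = 7/75, 1/5 · 0 = 0, 1/5 · 1/5 = 1/25; these sum to 2/15.
Therefore the posterior P(box A | data) = (7/75) / (2/15) = 7/10.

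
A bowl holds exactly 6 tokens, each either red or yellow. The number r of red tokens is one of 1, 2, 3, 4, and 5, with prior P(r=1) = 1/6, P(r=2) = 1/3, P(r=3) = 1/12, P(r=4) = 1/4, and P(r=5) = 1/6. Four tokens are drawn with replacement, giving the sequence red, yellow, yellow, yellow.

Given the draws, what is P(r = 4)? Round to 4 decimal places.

For each hypothesis, P(data | H) works out to: P(data | r = 1) = (1/6)(5/6)(5/6)(5/6) = 0.096451; P(data | r = 2) = (2/6)(4/6)(4/6)(4/6) = 0.098765; P(data | r = 3) = (3/6)(3/6)(3/6)(3/6) = 0.0625; P(data | r = 4) = (4/6)(2/6)(2/6)(2/6) = 0.024691; P(data | r = 5) = (5/6)(1/6)(1/6)(1/6) = 0.003858.
Weighting by the prior gives 1/6 · 0.096451 = 0.016075, 1/3 · 0.098765 = 0.032922, 1/12 · 0.0625 = 0.0052083, 1/4 · 0.024691 = 0.0061728, 1/6 · 0.003858 = 0.000643; with total 0.061021.
Hence P(r = 4 | data) = (0.0061728) / (0.061021) = 0.10116.

0.1012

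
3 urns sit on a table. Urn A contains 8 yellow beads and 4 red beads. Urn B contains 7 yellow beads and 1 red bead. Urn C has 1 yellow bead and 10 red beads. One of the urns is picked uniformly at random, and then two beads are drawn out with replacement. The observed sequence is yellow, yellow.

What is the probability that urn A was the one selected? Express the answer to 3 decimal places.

0.365

Compute the likelihood of the observed sequence for each case: P(data | urn A) = (8/12)(8/12) = 0.44444; P(data | urn B) = (7/8)(7/8) = 0.76562; P(data | urn C) = (1/11)(1/11) = 0.0082645.
Multiplying each by its prior: 1/3 · 0.44444 = 0.14815, 1/3 · 0.76562 = 0.25521, 1/3 · 0.0082645 = 0.0027548; these sum to 0.40611.
So P(urn A | data) = (0.14815) / (0.40611) = 0.3648.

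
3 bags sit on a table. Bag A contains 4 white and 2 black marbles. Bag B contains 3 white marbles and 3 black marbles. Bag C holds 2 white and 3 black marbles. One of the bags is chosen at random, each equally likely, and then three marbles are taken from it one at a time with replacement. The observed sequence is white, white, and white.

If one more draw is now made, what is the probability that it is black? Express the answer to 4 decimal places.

For each hypothesis, P(data | H) works out to: P(data | bag A) = (4/6)(4/6)(4/6) = 0.2963; P(data | bag B) = (3/6)(3/6)(3/6) = 0.125; P(data | bag C) = (2/5)(2/5)(2/5) = 0.064.
The prior-weighted likelihoods are 1/3 · 0.2963 = 0.098765, 1/3 · 0.125 = 0.041667, 1/3 · 0.064 = 0.021333; summing to 0.16177.
Normalising, the posterior is P(bag A | data) = 0.61055, P(bag B | data) = 0.25757, P(bag C | data) = 0.13188.
The predictive probability is P(black next | data) = (1/3)(0.61055) + (1/2)(0.25757) + (3/5)(0.13188) = 0.41143.

0.4114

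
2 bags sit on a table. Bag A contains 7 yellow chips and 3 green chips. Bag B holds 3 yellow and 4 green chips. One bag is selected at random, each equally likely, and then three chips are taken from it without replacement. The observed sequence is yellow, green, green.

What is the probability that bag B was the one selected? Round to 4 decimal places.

0.7461

Under each hypothesis, the probability of the observed sequence is: P(data | bag A) = (7/10)(3/9)(2/8) = 0.058333; P(data | bag B) = (3/7)(4/6)(3/5) = 0.17143.
The prior-weighted likelihoods are 1/2 · 0.058333 = 0.029167, 1/2 · 0.17143 = 0.085714; these sum to 0.11488.
Hence P(bag B | data) = (0.085714) / (0.11488) = 0.74611.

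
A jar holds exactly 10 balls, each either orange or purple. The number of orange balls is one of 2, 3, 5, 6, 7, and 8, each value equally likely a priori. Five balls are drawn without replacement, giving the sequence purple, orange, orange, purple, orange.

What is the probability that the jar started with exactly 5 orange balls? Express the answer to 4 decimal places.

0.2488

For each hypothesis, P(data | H) works out to: P(data | r = 2) = (8/10)(2/9)(1/8)(7/7)(0/6) = 0; P(data | r = 3) = (7/10)(3/9)(2/8)(6/7)(1/6) = 0.0083333; P(data | r = 5) = (5/10)(5/9)(4/8)(4/7)(3/6) = 0.039683; P(data | r = 6) = (4/10)(6/9)(5/8)(3/7)(4/6) = 0.047619; P(data | r = 7) = (3/10)(7/9)(6/8)(2/7)(5/6) = 0.041667; P(data | r = 8) = (2/10)(8/9)(7/8)(1/7)(6/6) = 0.022222.
The prior-weighted likelihoods are 1/6 · 0 = 0, 1/6 · 0.0083333 = 0.0013889, 1/6 · 0.039683 = 0.0066138, 1/6 · 0.047619 = 0.0079365, 1/6 · 0.041667 = 0.0069444, 1/6 · 0.022222 = 0.0037037; these sum to 0.026587.
By Bayes' rule, P(r = 5 | data) = (0.0066138) / (0.026587) = 0.24876.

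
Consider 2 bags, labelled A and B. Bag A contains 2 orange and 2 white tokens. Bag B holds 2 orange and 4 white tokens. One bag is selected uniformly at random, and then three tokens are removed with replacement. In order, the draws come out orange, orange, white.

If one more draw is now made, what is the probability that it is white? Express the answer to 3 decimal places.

0.562

The likelihood of the observed sequence under each hypothesis: P(data | bag A) = (2/4)(2/4)(2/4) = 1/8; P(data | bag B) = (2/6)(2/6)(4/6) = 2/27.
The prior-weighted likelihoods are 1/2 · 1/8 = 1/16, 1/2 · 2/27 = 1/27; with total 43/432.
Normalising, the posterior is P(bag A | data) = 27/43, P(bag B | data) = 16/43.
So P(white next | data) = Σ P(white next | H) P(H | data) = (1/2)(27/43) + (2/3)(16/43) = 145/258.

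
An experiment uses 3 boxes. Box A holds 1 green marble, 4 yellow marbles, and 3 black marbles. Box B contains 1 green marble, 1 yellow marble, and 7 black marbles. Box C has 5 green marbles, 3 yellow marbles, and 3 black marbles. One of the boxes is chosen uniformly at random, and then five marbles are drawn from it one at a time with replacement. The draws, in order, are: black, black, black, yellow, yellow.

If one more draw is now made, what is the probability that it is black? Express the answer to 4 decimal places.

0.4816

The likelihood of the observed sequence under each hypothesis: P(data | box A) = (3/8)(3/8)(3/8)(4/8)(4/8) = 0.013184; P(data | box B) = (7/9)(7/9)(7/9)(1/9)(1/9) = 0.0058087; P(data | box C) = (3/11)(3/11)(3/11)(3/11)(3/11) = 0.0015088.
Weighting by the prior gives 1/3 · 0.013184 = 0.0043945, 1/3 · 0.0058087 = 0.0019362, 1/3 · 0.0015088 = 0.00050295; these sum to 0.0068337.
Normalising, the posterior is P(box A | data) = 0.64307, P(box B | data) = 0.28334, P(box C | data) = 0.073598.
Averaging over the posterior, P(black next | data) = (3/8)(0.64307) + (7/9)(0.28334) + (3/11)(0.073598) = 0.48159.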